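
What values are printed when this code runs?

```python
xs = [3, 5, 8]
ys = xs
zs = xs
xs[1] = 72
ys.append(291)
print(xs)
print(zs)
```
[3, 72, 8, 291]
[3, 72, 8, 291]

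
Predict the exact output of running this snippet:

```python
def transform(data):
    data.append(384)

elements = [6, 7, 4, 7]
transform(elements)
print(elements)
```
[6, 7, 4, 7, 384]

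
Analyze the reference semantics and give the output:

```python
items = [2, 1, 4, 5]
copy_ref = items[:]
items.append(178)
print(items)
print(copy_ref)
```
[2, 1, 4, 5, 178]
[2, 1, 4, 5]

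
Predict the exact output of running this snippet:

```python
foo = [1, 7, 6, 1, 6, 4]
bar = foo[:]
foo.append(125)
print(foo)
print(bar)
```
[1, 7, 6, 1, 6, 4, 125]
[1, 7, 6, 1, 6, 4]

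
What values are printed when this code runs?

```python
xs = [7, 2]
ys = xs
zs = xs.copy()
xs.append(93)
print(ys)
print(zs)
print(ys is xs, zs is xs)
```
[7, 2, 93]
[7, 2]
True False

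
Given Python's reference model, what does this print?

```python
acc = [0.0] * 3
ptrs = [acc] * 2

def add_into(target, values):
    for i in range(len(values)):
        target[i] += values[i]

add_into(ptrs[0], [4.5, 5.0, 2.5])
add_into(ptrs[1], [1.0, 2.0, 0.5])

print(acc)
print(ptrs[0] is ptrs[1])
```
[5.5, 7.0, 3.0]
True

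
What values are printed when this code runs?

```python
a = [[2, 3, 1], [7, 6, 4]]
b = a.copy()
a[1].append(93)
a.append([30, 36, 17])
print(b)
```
[[2, 3, 1], [7, 6, 4, 93]]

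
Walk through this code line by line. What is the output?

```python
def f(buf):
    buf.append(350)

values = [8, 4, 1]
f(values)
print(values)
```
[8, 4, 1, 350]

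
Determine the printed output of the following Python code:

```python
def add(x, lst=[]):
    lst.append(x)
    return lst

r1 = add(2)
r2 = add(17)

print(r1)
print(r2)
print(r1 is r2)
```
[2, 17]
[2, 17]
True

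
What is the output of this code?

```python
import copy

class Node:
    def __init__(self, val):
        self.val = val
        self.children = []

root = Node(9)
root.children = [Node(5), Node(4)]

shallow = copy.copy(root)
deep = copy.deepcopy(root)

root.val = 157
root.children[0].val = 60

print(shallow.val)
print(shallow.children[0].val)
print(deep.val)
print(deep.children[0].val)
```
9
60
9
5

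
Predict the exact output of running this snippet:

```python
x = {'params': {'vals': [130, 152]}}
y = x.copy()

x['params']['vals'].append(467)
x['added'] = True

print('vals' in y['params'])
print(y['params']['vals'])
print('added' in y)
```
True
[130, 152, 467]
False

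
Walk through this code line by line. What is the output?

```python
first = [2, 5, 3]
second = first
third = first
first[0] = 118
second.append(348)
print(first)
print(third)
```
[118, 5, 3, 348]
[118, 5, 3, 348]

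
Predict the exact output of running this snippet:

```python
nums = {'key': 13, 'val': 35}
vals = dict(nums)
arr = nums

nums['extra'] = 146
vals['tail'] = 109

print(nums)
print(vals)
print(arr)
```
{'key': 13, 'val': 35, 'extra': 146}
{'key': 13, 'val': 35, 'tail': 109}
{'key': 13, 'val': 35, 'extra': 146}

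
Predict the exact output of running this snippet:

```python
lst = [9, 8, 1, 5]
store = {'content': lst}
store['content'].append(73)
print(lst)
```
[9, 8, 1, 5, 73]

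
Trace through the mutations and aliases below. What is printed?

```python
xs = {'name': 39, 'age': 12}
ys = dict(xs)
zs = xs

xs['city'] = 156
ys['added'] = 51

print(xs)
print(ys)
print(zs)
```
{'name': 39, 'age': 12, 'city': 156}
{'name': 39, 'age': 12, 'added': 51}
{'name': 39, 'age': 12, 'city': 156}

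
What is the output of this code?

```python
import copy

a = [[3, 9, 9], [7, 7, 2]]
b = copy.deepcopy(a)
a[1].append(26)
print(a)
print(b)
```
[[3, 9, 9], [7, 7, 2, 26]]
[[3, 9, 9], [7, 7, 2]]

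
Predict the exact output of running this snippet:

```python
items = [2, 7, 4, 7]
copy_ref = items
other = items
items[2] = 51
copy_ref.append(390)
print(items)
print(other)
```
[2, 7, 51, 7, 390]
[2, 7, 51, 7, 390]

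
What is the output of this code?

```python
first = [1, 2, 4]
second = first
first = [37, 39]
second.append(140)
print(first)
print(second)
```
[37, 39]
[1, 2, 4, 140]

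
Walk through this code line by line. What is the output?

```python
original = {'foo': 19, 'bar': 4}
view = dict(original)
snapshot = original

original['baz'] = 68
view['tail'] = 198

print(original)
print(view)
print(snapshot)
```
{'foo': 19, 'bar': 4, 'baz': 68}
{'foo': 19, 'bar': 4, 'tail': 198}
{'foo': 19, 'bar': 4, 'baz': 68}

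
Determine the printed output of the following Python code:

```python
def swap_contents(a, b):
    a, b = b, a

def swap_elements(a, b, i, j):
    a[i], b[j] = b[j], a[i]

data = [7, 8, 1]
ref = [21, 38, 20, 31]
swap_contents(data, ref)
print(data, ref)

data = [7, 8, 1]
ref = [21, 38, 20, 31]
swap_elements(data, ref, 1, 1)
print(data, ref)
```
[7, 8, 1] [21, 38, 20, 31]
[7, 38, 1] [21, 8, 20, 31]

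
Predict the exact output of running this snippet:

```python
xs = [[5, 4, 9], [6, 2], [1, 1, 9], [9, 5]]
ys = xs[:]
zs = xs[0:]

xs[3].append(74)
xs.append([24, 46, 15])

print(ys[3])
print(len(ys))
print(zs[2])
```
[9, 5, 74]
4
[1, 1, 9]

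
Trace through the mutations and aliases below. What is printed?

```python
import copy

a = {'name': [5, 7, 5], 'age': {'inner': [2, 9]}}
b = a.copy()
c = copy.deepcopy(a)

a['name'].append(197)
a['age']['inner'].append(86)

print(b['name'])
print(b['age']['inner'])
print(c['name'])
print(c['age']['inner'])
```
[5, 7, 5, 197]
[2, 9, 86]
[5, 7, 5]
[2, 9]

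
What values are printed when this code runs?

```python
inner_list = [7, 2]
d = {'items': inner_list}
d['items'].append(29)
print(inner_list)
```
[7, 2, 29]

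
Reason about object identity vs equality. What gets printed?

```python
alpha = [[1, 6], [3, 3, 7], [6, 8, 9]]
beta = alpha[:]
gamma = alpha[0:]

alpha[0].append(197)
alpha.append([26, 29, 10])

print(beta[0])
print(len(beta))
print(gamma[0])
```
[1, 6, 197]
3
[1, 6, 197]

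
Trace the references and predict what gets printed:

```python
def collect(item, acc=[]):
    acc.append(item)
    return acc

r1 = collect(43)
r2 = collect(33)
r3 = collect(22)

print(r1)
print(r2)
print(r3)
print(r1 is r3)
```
[43, 33, 22]
[43, 33, 22]
[43, 33, 22]
True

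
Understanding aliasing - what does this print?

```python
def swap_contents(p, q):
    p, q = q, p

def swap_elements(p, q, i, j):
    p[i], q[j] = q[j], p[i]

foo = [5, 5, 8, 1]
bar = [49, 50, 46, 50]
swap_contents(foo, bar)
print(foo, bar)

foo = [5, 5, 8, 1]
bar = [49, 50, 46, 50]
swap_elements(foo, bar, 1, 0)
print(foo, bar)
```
[5, 5, 8, 1] [49, 50, 46, 50]
[5, 49, 8, 1] [5, 50, 46, 50]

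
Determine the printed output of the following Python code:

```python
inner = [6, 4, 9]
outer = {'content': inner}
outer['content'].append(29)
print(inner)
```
[6, 4, 9, 29]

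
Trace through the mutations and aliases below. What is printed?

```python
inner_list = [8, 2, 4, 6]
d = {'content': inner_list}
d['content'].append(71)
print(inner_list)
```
[8, 2, 4, 6, 71]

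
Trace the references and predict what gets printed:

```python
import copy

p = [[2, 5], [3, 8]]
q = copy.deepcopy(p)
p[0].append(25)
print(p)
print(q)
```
[[2, 5, 25], [3, 8]]
[[2, 5], [3, 8]]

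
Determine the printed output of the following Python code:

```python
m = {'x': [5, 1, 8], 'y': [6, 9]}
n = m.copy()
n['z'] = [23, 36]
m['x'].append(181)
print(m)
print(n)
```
{'x': [5, 1, 8, 181], 'y': [6, 9]}
{'x': [5, 1, 8, 181], 'y': [6, 9], 'z': [23, 36]}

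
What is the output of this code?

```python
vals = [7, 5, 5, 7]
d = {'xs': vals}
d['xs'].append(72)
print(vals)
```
[7, 5, 5, 7, 72]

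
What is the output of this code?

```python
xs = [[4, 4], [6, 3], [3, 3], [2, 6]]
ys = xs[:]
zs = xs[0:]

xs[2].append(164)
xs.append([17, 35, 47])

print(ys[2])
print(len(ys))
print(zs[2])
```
[3, 3, 164]
4
[3, 3, 164]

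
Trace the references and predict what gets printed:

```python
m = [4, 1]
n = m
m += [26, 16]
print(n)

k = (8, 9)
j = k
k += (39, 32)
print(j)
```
[4, 1, 26, 16]
(8, 9)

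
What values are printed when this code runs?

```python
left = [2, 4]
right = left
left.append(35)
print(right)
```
[2, 4, 35]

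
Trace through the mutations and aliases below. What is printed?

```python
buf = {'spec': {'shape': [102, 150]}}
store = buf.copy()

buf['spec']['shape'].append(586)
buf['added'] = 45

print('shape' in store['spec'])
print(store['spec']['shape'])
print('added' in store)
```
True
[102, 150, 586]
False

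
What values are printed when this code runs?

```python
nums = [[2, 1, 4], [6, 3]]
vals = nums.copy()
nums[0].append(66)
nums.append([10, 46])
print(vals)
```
[[2, 1, 4, 66], [6, 3]]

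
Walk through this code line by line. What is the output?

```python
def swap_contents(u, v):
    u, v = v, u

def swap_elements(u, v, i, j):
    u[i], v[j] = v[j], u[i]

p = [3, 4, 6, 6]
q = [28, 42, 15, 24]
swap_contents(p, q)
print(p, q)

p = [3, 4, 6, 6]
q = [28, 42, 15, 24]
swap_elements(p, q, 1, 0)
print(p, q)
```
[3, 4, 6, 6] [28, 42, 15, 24]
[3, 28, 6, 6] [4, 42, 15, 24]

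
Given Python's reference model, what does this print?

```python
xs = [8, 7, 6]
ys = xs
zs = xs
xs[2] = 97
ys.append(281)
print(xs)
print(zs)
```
[8, 7, 97, 281]
[8, 7, 97, 281]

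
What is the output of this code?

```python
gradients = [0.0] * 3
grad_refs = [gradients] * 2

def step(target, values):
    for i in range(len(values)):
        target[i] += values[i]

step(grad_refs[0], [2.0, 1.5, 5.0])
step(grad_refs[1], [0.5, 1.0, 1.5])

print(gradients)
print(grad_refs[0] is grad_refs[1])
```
[2.5, 2.5, 6.5]
True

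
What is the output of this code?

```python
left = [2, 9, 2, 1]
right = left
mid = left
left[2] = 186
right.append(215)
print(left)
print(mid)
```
[2, 9, 186, 1, 215]
[2, 9, 186, 1, 215]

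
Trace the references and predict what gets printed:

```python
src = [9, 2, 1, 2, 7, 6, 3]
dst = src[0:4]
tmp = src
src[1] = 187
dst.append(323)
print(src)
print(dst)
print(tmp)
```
[9, 187, 1, 2, 7, 6, 3]
[9, 2, 1, 2, 323]
[9, 187, 1, 2, 7, 6, 3]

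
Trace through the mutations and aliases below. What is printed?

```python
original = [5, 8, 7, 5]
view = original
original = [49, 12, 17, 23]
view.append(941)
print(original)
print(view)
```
[49, 12, 17, 23]
[5, 8, 7, 5, 941]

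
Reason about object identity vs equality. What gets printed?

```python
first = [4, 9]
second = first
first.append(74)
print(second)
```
[4, 9, 74]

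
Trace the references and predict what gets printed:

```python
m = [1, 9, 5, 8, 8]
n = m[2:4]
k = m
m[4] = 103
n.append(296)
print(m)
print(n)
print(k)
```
[1, 9, 5, 8, 103]
[5, 8, 296]
[1, 9, 5, 8, 103]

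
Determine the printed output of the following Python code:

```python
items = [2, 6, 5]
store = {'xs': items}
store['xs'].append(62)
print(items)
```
[2, 6, 5, 62]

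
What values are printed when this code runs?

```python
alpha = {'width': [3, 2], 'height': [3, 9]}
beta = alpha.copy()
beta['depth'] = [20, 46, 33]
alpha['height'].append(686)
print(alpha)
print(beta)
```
{'width': [3, 2], 'height': [3, 9, 686]}
{'width': [3, 2], 'height': [3, 9, 686], 'depth': [20, 46, 33]}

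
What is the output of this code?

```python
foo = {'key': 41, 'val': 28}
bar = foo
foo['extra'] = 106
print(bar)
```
{'key': 41, 'val': 28, 'extra': 106}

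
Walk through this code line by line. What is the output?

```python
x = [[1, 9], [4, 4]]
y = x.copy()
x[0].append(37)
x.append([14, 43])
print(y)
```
[[1, 9, 37], [4, 4]]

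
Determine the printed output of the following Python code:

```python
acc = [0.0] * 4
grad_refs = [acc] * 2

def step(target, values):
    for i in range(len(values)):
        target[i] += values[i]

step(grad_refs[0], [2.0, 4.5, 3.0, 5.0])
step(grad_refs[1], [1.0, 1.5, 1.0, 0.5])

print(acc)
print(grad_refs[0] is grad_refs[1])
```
[3.0, 6.0, 4.0, 5.5]
True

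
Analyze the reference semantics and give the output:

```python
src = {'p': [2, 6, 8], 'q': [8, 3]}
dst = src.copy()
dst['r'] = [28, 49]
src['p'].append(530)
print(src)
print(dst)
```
{'p': [2, 6, 8, 530], 'q': [8, 3]}
{'p': [2, 6, 8, 530], 'q': [8, 3], 'r': [28, 49]}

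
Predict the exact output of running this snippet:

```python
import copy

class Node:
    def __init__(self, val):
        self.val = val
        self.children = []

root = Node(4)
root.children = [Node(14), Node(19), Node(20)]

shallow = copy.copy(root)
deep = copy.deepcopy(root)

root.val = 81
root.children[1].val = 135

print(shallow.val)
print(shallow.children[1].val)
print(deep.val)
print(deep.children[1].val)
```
4
135
4
19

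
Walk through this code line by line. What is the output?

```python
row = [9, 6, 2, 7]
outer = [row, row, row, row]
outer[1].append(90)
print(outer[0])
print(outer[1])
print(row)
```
[9, 6, 2, 7, 90]
[9, 6, 2, 7, 90]
[9, 6, 2, 7, 90]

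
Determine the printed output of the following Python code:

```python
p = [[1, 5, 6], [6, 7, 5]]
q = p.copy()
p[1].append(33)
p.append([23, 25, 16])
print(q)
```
[[1, 5, 6], [6, 7, 5, 33]]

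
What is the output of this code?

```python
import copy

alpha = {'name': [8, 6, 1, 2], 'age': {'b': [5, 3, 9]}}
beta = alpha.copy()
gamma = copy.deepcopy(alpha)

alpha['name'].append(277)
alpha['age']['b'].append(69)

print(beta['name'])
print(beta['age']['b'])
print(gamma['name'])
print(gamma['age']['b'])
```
[8, 6, 1, 2, 277]
[5, 3, 9, 69]
[8, 6, 1, 2]
[5, 3, 9]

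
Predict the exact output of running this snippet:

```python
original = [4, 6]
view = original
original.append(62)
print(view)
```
[4, 6, 62]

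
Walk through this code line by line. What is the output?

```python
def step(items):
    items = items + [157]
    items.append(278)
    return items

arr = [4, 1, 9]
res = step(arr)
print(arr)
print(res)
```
[4, 1, 9]
[4, 1, 9, 157, 278]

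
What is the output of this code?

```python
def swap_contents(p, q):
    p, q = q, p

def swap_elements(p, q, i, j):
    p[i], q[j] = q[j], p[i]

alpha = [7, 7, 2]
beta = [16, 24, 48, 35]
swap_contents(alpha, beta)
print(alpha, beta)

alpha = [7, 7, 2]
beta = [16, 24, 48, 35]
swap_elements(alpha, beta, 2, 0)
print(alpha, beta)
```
[7, 7, 2] [16, 24, 48, 35]
[7, 7, 16] [2, 24, 48, 35]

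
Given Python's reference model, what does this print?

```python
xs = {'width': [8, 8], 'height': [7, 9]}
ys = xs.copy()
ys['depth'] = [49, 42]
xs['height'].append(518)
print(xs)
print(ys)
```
{'width': [8, 8], 'height': [7, 9, 518]}
{'width': [8, 8], 'height': [7, 9, 518], 'depth': [49, 42]}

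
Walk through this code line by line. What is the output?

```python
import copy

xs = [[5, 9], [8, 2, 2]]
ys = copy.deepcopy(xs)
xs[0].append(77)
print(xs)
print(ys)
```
[[5, 9, 77], [8, 2, 2]]
[[5, 9], [8, 2, 2]]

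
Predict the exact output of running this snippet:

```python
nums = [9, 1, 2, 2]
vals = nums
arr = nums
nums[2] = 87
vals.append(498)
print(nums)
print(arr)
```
[9, 1, 87, 2, 498]
[9, 1, 87, 2, 498]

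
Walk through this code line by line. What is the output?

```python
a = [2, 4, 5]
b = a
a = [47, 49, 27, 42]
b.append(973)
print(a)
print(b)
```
[47, 49, 27, 42]
[2, 4, 5, 973]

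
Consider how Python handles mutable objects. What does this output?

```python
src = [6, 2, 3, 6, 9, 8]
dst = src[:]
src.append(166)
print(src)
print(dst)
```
[6, 2, 3, 6, 9, 8, 166]
[6, 2, 3, 6, 9, 8]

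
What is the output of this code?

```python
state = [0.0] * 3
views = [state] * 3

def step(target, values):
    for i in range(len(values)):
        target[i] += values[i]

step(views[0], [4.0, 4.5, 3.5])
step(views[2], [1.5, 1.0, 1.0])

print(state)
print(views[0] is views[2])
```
[5.5, 5.5, 4.5]
True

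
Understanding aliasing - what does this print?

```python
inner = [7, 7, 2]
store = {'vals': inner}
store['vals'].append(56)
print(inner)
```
[7, 7, 2, 56]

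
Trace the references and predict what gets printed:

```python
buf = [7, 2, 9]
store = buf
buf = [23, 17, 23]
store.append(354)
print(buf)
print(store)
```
[23, 17, 23]
[7, 2, 9, 354]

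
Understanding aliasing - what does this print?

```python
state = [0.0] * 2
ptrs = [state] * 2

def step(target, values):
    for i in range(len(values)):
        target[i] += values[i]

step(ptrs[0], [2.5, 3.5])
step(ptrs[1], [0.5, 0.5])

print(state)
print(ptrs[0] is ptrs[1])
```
[3.0, 4.0]
True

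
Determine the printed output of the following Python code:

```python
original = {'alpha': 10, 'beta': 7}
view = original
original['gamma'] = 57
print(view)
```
{'alpha': 10, 'beta': 7, 'gamma': 57}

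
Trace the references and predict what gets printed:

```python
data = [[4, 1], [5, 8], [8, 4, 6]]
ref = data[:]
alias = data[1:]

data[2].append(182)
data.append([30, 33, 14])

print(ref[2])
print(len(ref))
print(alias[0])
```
[8, 4, 6, 182]
3
[5, 8]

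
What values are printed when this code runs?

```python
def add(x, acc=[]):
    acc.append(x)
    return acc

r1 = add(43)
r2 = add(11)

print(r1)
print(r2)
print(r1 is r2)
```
[43, 11]
[43, 11]
True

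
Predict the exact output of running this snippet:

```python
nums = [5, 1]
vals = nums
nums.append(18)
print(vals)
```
[5, 1, 18]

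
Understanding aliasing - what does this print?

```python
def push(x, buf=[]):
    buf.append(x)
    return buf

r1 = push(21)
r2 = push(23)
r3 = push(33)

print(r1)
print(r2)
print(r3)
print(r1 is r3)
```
[21, 23, 33]
[21, 23, 33]
[21, 23, 33]
True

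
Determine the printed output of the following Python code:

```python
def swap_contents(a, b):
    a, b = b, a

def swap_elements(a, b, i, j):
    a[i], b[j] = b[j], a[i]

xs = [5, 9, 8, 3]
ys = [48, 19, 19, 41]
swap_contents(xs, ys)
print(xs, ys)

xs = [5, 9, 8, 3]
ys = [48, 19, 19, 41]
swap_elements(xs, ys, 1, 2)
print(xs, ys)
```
[5, 9, 8, 3] [48, 19, 19, 41]
[5, 19, 8, 3] [48, 19, 9, 41]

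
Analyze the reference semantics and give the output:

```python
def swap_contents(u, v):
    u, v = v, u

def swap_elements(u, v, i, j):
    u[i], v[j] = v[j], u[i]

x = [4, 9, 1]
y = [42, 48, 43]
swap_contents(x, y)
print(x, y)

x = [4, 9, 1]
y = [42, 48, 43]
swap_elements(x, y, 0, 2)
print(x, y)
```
[4, 9, 1] [42, 48, 43]
[43, 9, 1] [42, 48, 4]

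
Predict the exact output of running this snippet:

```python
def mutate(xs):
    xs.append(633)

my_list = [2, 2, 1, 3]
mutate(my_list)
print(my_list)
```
[2, 2, 1, 3, 633]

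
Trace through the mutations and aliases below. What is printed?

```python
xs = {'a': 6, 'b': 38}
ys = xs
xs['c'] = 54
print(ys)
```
{'a': 6, 'b': 38, 'c': 54}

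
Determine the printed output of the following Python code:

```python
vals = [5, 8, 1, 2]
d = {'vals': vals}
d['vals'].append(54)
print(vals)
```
[5, 8, 1, 2, 54]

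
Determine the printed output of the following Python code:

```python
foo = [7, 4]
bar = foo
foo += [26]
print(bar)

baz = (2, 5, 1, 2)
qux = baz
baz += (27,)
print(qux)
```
[7, 4, 26]
(2, 5, 1, 2)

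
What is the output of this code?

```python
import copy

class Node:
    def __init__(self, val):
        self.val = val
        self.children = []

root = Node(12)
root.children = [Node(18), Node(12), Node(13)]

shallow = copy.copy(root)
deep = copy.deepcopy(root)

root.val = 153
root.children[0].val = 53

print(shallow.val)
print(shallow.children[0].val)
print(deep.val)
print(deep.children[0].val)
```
12
53
12
18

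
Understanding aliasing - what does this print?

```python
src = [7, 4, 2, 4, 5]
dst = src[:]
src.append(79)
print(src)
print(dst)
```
[7, 4, 2, 4, 5, 79]
[7, 4, 2, 4, 5]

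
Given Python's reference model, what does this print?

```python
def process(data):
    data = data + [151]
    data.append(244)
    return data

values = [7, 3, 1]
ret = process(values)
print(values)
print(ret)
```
[7, 3, 1]
[7, 3, 1, 151, 244]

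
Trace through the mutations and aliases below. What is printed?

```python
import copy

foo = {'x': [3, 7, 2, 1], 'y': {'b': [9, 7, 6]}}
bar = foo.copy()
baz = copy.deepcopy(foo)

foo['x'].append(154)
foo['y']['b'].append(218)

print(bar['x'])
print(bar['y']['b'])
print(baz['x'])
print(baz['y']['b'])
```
[3, 7, 2, 1, 154]
[9, 7, 6, 218]
[3, 7, 2, 1]
[9, 7, 6]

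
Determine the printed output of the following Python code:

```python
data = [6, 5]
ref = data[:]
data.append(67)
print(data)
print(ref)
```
[6, 5, 67]
[6, 5]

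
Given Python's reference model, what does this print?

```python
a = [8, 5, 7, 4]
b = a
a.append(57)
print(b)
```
[8, 5, 7, 4, 57]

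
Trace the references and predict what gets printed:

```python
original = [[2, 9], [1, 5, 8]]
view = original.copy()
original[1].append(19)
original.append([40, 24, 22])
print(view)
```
[[2, 9], [1, 5, 8, 19]]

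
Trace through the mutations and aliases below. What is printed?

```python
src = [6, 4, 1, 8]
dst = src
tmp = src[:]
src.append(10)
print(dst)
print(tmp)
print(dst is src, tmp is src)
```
[6, 4, 1, 8, 10]
[6, 4, 1, 8]
True False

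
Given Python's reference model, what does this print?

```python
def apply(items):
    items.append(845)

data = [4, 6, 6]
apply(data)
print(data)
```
[4, 6, 6, 845]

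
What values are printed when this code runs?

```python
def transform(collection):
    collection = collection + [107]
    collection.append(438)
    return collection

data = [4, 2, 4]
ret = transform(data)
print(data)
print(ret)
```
[4, 2, 4]
[4, 2, 4, 107, 438]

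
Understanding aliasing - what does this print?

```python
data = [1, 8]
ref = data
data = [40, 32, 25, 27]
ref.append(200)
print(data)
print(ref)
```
[40, 32, 25, 27]
[1, 8, 200]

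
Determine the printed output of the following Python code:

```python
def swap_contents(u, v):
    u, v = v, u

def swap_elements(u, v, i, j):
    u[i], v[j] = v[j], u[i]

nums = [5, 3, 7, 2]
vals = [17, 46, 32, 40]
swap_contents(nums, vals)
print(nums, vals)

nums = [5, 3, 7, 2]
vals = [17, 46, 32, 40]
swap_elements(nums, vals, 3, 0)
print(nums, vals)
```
[5, 3, 7, 2] [17, 46, 32, 40]
[5, 3, 7, 17] [2, 46, 32, 40]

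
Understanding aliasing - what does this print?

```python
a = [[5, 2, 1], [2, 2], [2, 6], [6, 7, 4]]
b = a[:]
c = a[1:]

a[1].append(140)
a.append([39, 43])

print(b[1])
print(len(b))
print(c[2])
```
[2, 2, 140]
4
[6, 7, 4]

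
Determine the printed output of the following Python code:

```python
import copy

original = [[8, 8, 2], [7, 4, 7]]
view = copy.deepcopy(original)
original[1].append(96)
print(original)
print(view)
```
[[8, 8, 2], [7, 4, 7, 96]]
[[8, 8, 2], [7, 4, 7]]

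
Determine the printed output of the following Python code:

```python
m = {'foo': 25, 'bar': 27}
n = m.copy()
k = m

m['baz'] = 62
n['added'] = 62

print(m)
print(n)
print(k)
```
{'foo': 25, 'bar': 27, 'baz': 62}
{'foo': 25, 'bar': 27, 'added': 62}
{'foo': 25, 'bar': 27, 'baz': 62}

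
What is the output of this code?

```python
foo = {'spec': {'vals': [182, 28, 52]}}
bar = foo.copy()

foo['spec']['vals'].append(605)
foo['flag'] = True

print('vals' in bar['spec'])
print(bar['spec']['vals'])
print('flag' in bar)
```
True
[182, 28, 52, 605]
False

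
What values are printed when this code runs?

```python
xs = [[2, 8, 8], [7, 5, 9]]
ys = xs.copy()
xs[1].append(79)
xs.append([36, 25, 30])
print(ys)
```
[[2, 8, 8], [7, 5, 9, 79]]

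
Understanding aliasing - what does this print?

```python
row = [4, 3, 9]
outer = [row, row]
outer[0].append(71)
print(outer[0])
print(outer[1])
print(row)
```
[4, 3, 9, 71]
[4, 3, 9, 71]
[4, 3, 9, 71]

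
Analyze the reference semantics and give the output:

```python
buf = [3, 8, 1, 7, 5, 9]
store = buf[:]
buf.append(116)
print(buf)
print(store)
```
[3, 8, 1, 7, 5, 9, 116]
[3, 8, 1, 7, 5, 9]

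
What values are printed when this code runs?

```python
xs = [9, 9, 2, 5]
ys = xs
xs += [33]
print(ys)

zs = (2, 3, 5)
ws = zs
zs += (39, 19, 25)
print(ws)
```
[9, 9, 2, 5, 33]
(2, 3, 5)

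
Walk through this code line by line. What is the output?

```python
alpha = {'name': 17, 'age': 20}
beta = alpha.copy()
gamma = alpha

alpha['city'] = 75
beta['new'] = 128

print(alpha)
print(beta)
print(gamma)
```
{'name': 17, 'age': 20, 'city': 75}
{'name': 17, 'age': 20, 'new': 128}
{'name': 17, 'age': 20, 'city': 75}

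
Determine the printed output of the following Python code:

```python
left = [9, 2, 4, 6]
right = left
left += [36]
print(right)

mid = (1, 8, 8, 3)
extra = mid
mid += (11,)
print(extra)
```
[9, 2, 4, 6, 36]
(1, 8, 8, 3)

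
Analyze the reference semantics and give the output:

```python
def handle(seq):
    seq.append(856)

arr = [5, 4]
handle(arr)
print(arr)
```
[5, 4, 856]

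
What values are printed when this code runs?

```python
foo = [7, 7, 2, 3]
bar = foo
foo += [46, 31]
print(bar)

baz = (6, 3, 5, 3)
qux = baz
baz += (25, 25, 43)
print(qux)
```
[7, 7, 2, 3, 46, 31]
(6, 3, 5, 3)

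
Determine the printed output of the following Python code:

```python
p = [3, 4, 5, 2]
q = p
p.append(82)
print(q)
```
[3, 4, 5, 2, 82]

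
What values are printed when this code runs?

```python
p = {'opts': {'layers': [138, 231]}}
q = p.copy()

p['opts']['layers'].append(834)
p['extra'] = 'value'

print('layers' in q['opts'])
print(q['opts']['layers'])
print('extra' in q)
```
True
[138, 231, 834]
False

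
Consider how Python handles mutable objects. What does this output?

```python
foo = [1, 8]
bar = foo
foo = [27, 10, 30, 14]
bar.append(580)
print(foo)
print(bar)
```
[27, 10, 30, 14]
[1, 8, 580]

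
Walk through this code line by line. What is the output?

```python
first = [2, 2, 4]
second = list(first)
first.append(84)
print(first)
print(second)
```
[2, 2, 4, 84]
[2, 2, 4]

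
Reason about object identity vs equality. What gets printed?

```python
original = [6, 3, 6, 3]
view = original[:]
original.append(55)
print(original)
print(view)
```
[6, 3, 6, 3, 55]
[6, 3, 6, 3]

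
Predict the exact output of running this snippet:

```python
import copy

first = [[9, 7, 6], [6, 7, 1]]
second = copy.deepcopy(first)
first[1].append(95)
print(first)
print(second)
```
[[9, 7, 6], [6, 7, 1, 95]]
[[9, 7, 6], [6, 7, 1]]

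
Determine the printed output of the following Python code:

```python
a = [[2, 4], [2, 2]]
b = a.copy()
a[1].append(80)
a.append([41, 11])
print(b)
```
[[2, 4], [2, 2, 80]]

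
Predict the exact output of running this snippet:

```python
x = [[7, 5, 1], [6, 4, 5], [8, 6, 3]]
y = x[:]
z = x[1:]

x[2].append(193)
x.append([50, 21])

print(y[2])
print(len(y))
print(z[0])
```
[8, 6, 3, 193]
3
[6, 4, 5]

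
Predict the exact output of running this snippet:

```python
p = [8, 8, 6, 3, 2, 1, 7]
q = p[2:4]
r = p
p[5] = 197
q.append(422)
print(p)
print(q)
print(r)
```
[8, 8, 6, 3, 2, 197, 7]
[6, 3, 422]
[8, 8, 6, 3, 2, 197, 7]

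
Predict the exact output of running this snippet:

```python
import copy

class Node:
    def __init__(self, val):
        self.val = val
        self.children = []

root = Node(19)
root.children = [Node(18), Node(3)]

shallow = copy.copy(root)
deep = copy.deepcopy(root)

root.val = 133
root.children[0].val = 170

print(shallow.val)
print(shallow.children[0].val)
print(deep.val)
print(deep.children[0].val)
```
19
170
19
18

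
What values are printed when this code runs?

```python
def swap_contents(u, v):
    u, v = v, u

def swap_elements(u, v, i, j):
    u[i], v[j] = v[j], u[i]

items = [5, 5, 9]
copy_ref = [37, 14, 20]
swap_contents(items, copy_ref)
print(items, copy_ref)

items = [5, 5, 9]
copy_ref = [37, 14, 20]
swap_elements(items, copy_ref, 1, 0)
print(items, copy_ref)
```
[5, 5, 9] [37, 14, 20]
[5, 37, 9] [5, 14, 20]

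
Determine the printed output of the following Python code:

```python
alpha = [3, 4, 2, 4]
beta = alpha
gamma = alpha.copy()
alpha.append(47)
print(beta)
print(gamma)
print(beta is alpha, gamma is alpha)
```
[3, 4, 2, 4, 47]
[3, 4, 2, 4]
True False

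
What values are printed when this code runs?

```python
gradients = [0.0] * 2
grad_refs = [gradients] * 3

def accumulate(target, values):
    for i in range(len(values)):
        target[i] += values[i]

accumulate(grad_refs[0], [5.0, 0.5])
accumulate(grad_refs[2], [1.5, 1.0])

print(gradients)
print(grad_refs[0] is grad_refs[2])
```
[6.5, 1.5]
True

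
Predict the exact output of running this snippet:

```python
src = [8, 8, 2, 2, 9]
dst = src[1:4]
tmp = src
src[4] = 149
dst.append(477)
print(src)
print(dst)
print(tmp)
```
[8, 8, 2, 2, 149]
[8, 2, 2, 477]
[8, 8, 2, 2, 149]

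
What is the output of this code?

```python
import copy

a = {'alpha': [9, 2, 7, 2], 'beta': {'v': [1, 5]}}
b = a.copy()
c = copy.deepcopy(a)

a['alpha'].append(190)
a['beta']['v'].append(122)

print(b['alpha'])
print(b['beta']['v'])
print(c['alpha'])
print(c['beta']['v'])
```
[9, 2, 7, 2, 190]
[1, 5, 122]
[9, 2, 7, 2]
[1, 5]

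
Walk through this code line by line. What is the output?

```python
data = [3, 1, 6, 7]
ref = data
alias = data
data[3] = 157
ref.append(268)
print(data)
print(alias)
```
[3, 1, 6, 157, 268]
[3, 1, 6, 157, 268]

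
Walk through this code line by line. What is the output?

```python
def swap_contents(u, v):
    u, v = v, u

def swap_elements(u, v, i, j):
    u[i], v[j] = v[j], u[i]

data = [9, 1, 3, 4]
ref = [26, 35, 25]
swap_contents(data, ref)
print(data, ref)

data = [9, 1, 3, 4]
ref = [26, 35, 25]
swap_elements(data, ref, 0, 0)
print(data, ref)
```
[9, 1, 3, 4] [26, 35, 25]
[26, 1, 3, 4] [9, 35, 25]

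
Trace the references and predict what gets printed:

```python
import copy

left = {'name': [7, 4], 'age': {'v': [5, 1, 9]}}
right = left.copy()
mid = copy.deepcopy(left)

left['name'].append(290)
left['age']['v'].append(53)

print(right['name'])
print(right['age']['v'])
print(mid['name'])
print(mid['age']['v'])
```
[7, 4, 290]
[5, 1, 9, 53]
[7, 4]
[5, 1, 9]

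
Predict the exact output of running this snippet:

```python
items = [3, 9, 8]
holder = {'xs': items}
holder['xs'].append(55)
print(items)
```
[3, 9, 8, 55]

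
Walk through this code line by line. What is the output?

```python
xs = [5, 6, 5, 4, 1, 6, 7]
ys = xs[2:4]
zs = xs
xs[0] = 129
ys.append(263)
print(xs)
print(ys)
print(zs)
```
[129, 6, 5, 4, 1, 6, 7]
[5, 4, 263]
[129, 6, 5, 4, 1, 6, 7]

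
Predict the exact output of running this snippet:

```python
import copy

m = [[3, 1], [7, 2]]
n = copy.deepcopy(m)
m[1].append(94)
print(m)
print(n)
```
[[3, 1], [7, 2, 94]]
[[3, 1], [7, 2]]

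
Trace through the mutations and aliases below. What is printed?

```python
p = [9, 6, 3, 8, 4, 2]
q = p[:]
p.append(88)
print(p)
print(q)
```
[9, 6, 3, 8, 4, 2, 88]
[9, 6, 3, 8, 4, 2]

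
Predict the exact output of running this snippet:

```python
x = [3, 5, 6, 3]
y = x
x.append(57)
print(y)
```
[3, 5, 6, 3, 57]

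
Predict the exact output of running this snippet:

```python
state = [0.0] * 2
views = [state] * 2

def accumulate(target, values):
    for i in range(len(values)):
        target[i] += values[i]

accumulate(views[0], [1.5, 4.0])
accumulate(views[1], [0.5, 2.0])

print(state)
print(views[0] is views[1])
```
[2.0, 6.0]
True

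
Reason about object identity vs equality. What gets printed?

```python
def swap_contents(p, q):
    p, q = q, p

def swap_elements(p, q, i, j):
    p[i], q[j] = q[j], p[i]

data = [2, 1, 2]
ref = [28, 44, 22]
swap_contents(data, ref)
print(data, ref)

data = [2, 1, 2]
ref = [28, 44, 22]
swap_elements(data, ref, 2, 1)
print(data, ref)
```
[2, 1, 2] [28, 44, 22]
[2, 1, 44] [28, 2, 22]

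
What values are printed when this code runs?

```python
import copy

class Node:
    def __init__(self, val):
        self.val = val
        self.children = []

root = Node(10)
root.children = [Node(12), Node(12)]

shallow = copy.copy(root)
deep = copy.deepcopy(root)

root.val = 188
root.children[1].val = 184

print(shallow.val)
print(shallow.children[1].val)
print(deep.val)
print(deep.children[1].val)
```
10
184
10
12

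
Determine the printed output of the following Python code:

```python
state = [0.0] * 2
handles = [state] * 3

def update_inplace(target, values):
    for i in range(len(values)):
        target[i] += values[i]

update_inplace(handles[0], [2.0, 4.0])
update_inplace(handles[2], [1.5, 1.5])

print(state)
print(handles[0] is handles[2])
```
[3.5, 5.5]
True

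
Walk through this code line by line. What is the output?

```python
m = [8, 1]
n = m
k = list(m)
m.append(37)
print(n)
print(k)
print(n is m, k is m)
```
[8, 1, 37]
[8, 1]
True False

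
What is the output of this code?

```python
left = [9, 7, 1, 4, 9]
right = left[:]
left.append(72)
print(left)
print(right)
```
[9, 7, 1, 4, 9, 72]
[9, 7, 1, 4, 9]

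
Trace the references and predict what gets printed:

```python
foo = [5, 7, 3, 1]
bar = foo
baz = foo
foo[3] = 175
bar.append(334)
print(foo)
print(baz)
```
[5, 7, 3, 175, 334]
[5, 7, 3, 175, 334]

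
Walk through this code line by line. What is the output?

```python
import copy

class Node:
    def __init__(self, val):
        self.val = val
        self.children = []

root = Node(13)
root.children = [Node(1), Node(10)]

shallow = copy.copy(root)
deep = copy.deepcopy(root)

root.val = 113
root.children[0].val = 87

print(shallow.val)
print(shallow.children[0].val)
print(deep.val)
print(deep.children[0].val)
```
13
87
13
1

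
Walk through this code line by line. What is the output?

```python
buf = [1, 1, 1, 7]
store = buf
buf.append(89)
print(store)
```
[1, 1, 1, 7, 89]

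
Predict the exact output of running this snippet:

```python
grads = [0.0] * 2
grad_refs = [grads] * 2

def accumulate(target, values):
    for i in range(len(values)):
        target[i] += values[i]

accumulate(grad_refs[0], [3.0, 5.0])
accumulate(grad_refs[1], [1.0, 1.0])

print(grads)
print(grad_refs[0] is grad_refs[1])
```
[4.0, 6.0]
True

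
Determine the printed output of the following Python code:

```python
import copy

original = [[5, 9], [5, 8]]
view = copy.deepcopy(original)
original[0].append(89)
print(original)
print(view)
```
[[5, 9, 89], [5, 8]]
[[5, 9], [5, 8]]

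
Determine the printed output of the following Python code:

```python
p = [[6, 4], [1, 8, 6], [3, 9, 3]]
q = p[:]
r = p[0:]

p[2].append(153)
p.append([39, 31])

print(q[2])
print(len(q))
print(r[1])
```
[3, 9, 3, 153]
3
[1, 8, 6]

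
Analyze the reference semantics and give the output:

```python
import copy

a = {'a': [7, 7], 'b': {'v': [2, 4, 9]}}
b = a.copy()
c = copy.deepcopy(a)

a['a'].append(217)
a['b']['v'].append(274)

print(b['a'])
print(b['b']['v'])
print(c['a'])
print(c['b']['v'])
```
[7, 7, 217]
[2, 4, 9, 274]
[7, 7]
[2, 4, 9]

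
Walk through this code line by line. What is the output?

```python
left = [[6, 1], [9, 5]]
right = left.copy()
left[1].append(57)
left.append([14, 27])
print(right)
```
[[6, 1], [9, 5, 57]]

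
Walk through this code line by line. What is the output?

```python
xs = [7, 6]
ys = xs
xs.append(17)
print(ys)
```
[7, 6, 17]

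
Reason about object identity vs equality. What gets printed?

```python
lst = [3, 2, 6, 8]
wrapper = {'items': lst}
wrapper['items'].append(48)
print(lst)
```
[3, 2, 6, 8, 48]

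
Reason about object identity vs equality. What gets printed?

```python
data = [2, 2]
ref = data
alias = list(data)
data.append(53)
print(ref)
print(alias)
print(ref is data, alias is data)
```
[2, 2, 53]
[2, 2]
True False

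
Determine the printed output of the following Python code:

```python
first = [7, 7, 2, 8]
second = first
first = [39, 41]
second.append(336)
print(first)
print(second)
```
[39, 41]
[7, 7, 2, 8, 336]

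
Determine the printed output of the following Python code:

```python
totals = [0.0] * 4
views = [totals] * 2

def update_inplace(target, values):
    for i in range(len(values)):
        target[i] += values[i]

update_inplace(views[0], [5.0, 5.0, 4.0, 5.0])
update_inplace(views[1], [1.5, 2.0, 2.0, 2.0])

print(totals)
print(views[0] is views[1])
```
[6.5, 7.0, 6.0, 7.0]
True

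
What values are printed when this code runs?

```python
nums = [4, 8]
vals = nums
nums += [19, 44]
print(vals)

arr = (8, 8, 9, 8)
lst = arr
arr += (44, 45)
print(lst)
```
[4, 8, 19, 44]
(8, 8, 9, 8)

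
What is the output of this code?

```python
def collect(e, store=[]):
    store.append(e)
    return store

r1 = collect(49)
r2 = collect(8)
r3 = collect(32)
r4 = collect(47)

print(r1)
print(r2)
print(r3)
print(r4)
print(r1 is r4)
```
[49, 8, 32, 47]
[49, 8, 32, 47]
[49, 8, 32, 47]
[49, 8, 32, 47]
True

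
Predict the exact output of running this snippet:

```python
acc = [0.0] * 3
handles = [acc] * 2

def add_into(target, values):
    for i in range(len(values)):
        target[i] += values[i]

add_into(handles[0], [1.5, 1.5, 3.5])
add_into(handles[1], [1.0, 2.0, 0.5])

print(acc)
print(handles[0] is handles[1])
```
[2.5, 3.5, 4.0]
True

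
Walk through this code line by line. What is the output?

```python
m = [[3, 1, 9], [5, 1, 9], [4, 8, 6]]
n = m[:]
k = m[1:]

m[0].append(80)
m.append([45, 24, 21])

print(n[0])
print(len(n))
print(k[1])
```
[3, 1, 9, 80]
3
[4, 8, 6]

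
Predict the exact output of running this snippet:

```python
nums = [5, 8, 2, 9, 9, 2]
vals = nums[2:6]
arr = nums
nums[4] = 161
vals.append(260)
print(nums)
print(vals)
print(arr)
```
[5, 8, 2, 9, 161, 2]
[2, 9, 9, 2, 260]
[5, 8, 2, 9, 161, 2]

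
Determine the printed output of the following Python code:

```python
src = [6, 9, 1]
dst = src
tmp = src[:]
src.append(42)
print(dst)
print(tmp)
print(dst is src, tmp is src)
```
[6, 9, 1, 42]
[6, 9, 1]
True False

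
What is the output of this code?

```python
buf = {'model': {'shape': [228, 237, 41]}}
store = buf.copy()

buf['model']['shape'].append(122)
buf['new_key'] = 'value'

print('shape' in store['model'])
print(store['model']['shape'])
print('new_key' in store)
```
True
[228, 237, 41, 122]
False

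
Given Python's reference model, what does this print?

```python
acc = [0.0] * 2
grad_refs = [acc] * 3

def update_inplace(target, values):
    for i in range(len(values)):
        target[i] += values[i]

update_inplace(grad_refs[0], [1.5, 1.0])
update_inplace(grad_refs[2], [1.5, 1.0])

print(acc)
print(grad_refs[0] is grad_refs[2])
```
[3.0, 2.0]
True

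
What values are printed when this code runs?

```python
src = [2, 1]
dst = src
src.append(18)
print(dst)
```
[2, 1, 18]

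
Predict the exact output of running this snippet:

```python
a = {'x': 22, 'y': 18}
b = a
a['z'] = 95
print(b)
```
{'x': 22, 'y': 18, 'z': 95}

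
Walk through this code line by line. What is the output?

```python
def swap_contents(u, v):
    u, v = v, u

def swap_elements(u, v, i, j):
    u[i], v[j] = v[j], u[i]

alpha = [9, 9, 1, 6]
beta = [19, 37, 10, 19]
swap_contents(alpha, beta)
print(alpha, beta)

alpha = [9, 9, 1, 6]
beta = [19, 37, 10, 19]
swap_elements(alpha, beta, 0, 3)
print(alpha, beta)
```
[9, 9, 1, 6] [19, 37, 10, 19]
[19, 9, 1, 6] [19, 37, 10, 9]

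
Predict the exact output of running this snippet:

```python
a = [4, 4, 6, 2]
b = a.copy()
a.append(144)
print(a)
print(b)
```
[4, 4, 6, 2, 144]
[4, 4, 6, 2]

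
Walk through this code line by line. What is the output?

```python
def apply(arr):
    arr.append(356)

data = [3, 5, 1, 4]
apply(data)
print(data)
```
[3, 5, 1, 4, 356]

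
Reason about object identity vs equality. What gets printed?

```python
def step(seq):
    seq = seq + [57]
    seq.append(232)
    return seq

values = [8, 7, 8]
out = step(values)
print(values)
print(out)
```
[8, 7, 8]
[8, 7, 8, 57, 232]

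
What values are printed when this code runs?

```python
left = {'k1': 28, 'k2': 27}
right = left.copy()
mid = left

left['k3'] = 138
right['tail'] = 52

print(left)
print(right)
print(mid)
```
{'k1': 28, 'k2': 27, 'k3': 138}
{'k1': 28, 'k2': 27, 'tail': 52}
{'k1': 28, 'k2': 27, 'k3': 138}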